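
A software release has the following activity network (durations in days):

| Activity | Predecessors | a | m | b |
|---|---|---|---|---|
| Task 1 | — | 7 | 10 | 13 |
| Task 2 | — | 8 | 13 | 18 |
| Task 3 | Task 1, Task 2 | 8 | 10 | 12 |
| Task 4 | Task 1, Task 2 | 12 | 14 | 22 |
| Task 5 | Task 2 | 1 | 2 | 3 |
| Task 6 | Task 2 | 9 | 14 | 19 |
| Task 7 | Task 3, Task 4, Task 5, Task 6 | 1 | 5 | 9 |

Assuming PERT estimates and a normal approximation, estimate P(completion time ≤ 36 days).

0.866

te_Task 1 = (7 + 4·10 + 13)/6 = 60/6 = 10; σ²_Task 1 = ((13−7)/6)² = 1.000
te_Task 2 = (8 + 4·13 + 18)/6 = 78/6 = 13; σ²_Task 2 = ((18−8)/6)² = 2.778
te_Task 3 = (8 + 4·10 + 12)/6 = 60/6 = 10; σ²_Task 3 = ((12−8)/6)² = 0.444
te_Task 4 = (12 + 4·14 + 22)/6 = 90/6 = 15; σ²_Task 4 = ((22−12)/6)² = 2.778
te_Task 5 = (1 + 4·2 + 3)/6 = 12/6 = 2; σ²_Task 5 = ((3−1)/6)² = 0.111
te_Task 6 = (9 + 4·14 + 19)/6 = 84/6 = 14; σ²_Task 6 = ((19−9)/6)² = 2.778
te_Task 7 = (1 + 4·5 + 9)/6 = 30/6 = 5; σ²_Task 7 = ((9−1)/6)² = 1.778

Forward pass:
ES_Task 1 = 0; EF_Task 1 = 10
ES_Task 2 = 0; EF_Task 2 = 13
ES_Task 3 = max(EF_Task 1=10, EF_Task 2=13) = 13; EF_Task 3 = 13+10 = 23
ES_Task 4 = max(EF_Task 1=10, EF_Task 2=13) = 13; EF_Task 4 = 13+15 = 28
ES_Task 5 = 13; EF_Task 5 = 13+2 = 15
ES_Task 6 = 13; EF_Task 6 = 13+14 = 27
ES_Task 7 = max(EF_Task 3=23, EF_Task 4=28, EF_Task 5=15, EF_Task 6=27) = 28; EF_Task 7 = 28+5 = 33
Expected project duration μ = 33 days. Critical path: Task 2 → Task 4 → Task 7.

Variance along critical path = 2.778 + 2.778 + 1.778 = 7.333; σ = √7.333 = 2.708 days.
Z = (36 − 33) / 2.708 = 1.108
P(T ≤ 36) = Φ(1.108) ≈ 0.866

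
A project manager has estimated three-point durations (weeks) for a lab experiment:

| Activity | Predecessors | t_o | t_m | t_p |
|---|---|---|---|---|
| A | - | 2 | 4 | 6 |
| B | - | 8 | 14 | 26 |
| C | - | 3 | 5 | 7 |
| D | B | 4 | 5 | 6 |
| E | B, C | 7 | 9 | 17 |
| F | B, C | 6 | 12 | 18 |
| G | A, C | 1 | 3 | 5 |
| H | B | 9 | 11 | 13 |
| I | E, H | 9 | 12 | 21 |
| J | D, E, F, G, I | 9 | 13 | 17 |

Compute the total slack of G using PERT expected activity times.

te_A = (2 + 4·4 + 6)/6 = 24/6 = 4
te_B = (8 + 4·14 + 26)/6 = 90/6 = 15
te_C = (3 + 4·5 + 7)/6 = 30/6 = 5
te_D = (4 + 4·5 + 6)/6 = 30/6 = 5
te_E = (7 + 4·9 + 17)/6 = 60/6 = 10
te_F = (6 + 4·12 + 18)/6 = 72/6 = 12
te_G = (1 + 4·3 + 5)/6 = 18/6 = 3
te_H = (9 + 4·11 + 13)/6 = 66/6 = 11
te_I = (9 + 4·12 + 21)/6 = 78/6 = 13
te_J = (9 + 4·13 + 17)/6 = 78/6 = 13

Forward pass:
ES_A = 0; EF_A = 4
ES_B = 0; EF_B = 15
ES_C = 0; EF_C = 5
ES_D = 15; EF_D = 15+5 = 20
ES_E = max(EF_B=15, EF_C=5) = 15; EF_E = 15+10 = 25
ES_F = max(EF_B=15, EF_C=5) = 15; EF_F = 15+12 = 27
ES_G = max(EF_A=4, EF_C=5) = 5; EF_G = 5+3 = 8
ES_H = 15; EF_H = 15+11 = 26
ES_I = max(EF_E=25, EF_H=26) = 26; EF_I = 26+13 = 39
ES_J = max(EF_D=20, EF_E=25, EF_F=27, EF_G=8, EF_I=39) = 39; EF_J = 39+13 = 52
Expected project duration μ = 52 weeks. Critical path: B → H → I → J.

Backward pass:
LF_J = 52; LS_J = 52−13 = 39
LF_I = LS_J = 39; LS_I = 39−13 = 26
LF_H = LS_I = 26; LS_H = 26−11 = 15
LF_G = LS_J = 39; LS_G = 39−3 = 36
LF_F = LS_J = 39; LS_F = 39−12 = 27
LF_E = min(LS_I=26, LS_J=39) = 26; LS_E = 26−10 = 16
LF_D = LS_J = 39; LS_D = 39−5 = 34
LF_C = min(LS_E=16, LS_F=27, LS_G=36) = 16; LS_C = 16−5 = 11
LF_B = min(LS_D=34, LS_E=16, LS_F=27, LS_H=15) = 15; LS_B = 15−15 = 0
LF_A = LS_G = 36; LS_A = 36−4 = 32
Slack_G = LS_G − ES_G = 36 − 5 = 31

31 weeks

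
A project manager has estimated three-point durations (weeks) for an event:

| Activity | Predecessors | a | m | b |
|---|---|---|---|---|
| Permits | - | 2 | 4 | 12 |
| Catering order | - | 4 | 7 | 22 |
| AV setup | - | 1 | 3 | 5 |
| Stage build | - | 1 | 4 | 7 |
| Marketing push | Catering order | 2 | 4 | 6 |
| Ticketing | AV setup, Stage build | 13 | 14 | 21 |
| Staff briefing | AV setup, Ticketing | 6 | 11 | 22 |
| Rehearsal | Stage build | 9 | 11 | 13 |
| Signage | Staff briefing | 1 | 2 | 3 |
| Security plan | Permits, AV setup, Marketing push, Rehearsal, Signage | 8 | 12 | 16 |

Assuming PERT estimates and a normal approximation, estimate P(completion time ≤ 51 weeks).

0.960

te_Permits = (2 + 4·4 + 12)/6 = 30/6 = 5; σ²_Permits = ((12−2)/6)² = 2.778
te_Catering order = (4 + 4·7 + 22)/6 = 54/6 = 9; σ²_Catering order = ((22−4)/6)² = 9.000
te_AV setup = (1 + 4·3 + 5)/6 = 18/6 = 3; σ²_AV setup = ((5−1)/6)² = 0.444
te_Stage build = (1 + 4·4 + 7)/6 = 24/6 = 4; σ²_Stage build = ((7−1)/6)² = 1.000
te_Marketing push = (2 + 4·4 + 6)/6 = 24/6 = 4; σ²_Marketing push = ((6−2)/6)² = 0.444
te_Ticketing = (13 + 4·14 + 21)/6 = 90/6 = 15; σ²_Ticketing = ((21−13)/6)² = 1.778
te_Staff briefing = (6 + 4·11 + 22)/6 = 72/6 = 12; σ²_Staff briefing = ((22−6)/6)² = 7.111
te_Rehearsal = (9 + 4·11 + 13)/6 = 66/6 = 11; σ²_Rehearsal = ((13−9)/6)² = 0.444
te_Signage = (1 + 4·2 + 3)/6 = 12/6 = 2; σ²_Signage = ((3−1)/6)² = 0.111
te_Security plan = (8 + 4·12 + 16)/6 = 72/6 = 12; σ²_Security plan = ((16−8)/6)² = 1.778

Forward pass:
ES_Permits = 0; EF_Permits = 5
ES_Catering order = 0; EF_Catering order = 9
ES_AV setup = 0; EF_AV setup = 3
ES_Stage build = 0; EF_Stage build = 4
ES_Marketing push = 9; EF_Marketing push = 9+4 = 13
ES_Ticketing = max(EF_AV setup=3, EF_Stage build=4) = 4; EF_Ticketing = 4+15 = 19
ES_Staff briefing = max(EF_AV setup=3, EF_Ticketing=19) = 19; EF_Staff briefing = 19+12 = 31
ES_Rehearsal = 4; EF_Rehearsal = 4+11 = 15
ES_Signage = 31; EF_Signage = 31+2 = 33
ES_Security plan = max(EF_Permits=5, EF_AV setup=3, EF_Marketing push=13, EF_Rehearsal=15, EF_Signage=33) = 33; EF_Security plan = 33+12 = 45
Expected project duration μ = 45 weeks. Critical path: Stage build → Ticketing → Staff briefing → Signage → Security plan.

Variance along critical path = 1.000 + 1.778 + 7.111 + 0.111 + 1.778 = 11.778; σ = √11.778 = 3.432 weeks.
Z = (51 − 45) / 3.432 = 1.748
P(T ≤ 51) = Φ(1.748) ≈ 0.960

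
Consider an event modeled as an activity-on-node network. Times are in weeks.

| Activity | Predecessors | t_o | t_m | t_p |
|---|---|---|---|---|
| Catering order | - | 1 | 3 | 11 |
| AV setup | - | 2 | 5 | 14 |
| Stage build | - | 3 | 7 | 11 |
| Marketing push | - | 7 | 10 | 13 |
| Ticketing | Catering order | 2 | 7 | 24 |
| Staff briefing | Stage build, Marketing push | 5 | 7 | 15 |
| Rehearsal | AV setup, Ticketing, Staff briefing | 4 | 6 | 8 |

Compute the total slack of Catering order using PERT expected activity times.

5 weeks

te_Catering order = (1 + 4·3 + 11)/6 = 24/6 = 4
te_AV setup = (2 + 4·5 + 14)/6 = 36/6 = 6
te_Stage build = (3 + 4·7 + 11)/6 = 42/6 = 7
te_Marketing push = (7 + 4·10 + 13)/6 = 60/6 = 10
te_Ticketing = (2 + 4·7 + 24)/6 = 54/6 = 9
te_Staff briefing = (5 + 4·7 + 15)/6 = 48/6 = 8
te_Rehearsal = (4 + 4·6 + 8)/6 = 36/6 = 6

Forward pass:
ES_Catering order = 0; EF_Catering order = 4
ES_AV setup = 0; EF_AV setup = 6
ES_Stage build = 0; EF_Stage build = 7
ES_Marketing push = 0; EF_Marketing push = 10
ES_Ticketing = 4; EF_Ticketing = 4+9 = 13
ES_Staff briefing = max(EF_Stage build=7, EF_Marketing push=10) = 10; EF_Staff briefing = 10+8 = 18
ES_Rehearsal = max(EF_AV setup=6, EF_Ticketing=13, EF_Staff briefing=18) = 18; EF_Rehearsal = 18+6 = 24
Expected project duration μ = 24 weeks. Critical path: Marketing push → Staff briefing → Rehearsal.

Backward pass:
LF_Rehearsal = 24; LS_Rehearsal = 24−6 = 18
LF_Staff briefing = LS_Rehearsal = 18; LS_Staff briefing = 18−8 = 10
LF_Ticketing = LS_Rehearsal = 18; LS_Ticketing = 18−9 = 9
LF_Marketing push = LS_Staff briefing = 10; LS_Marketing push = 10−10 = 0
LF_Stage build = LS_Staff briefing = 10; LS_Stage build = 10−7 = 3
LF_AV setup = LS_Rehearsal = 18; LS_AV setup = 18−6 = 12
LF_Catering order = LS_Ticketing = 9; LS_Catering order = 9−4 = 5
Slack_Catering order = LS_Catering order − ES_Catering order = 5 − 0 = 5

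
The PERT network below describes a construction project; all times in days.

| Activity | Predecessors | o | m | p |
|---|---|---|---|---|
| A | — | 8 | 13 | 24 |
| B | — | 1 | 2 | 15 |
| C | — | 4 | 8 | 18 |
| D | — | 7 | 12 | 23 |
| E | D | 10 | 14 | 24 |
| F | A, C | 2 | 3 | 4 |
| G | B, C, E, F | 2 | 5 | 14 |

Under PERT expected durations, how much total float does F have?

11 days

te_A = (8 + 4·13 + 24)/6 = 84/6 = 14
te_B = (1 + 4·2 + 15)/6 = 24/6 = 4
te_C = (4 + 4·8 + 18)/6 = 54/6 = 9
te_D = (7 + 4·12 + 23)/6 = 78/6 = 13
te_E = (10 + 4·14 + 24)/6 = 90/6 = 15
te_F = (2 + 4·3 + 4)/6 = 18/6 = 3
te_G = (2 + 4·5 + 14)/6 = 36/6 = 6

Forward pass:
ES_A = 0; EF_A = 14
ES_B = 0; EF_B = 4
ES_C = 0; EF_C = 9
ES_D = 0; EF_D = 13
ES_E = 13; EF_E = 13+15 = 28
ES_F = max(EF_A=14, EF_C=9) = 14; EF_F = 14+3 = 17
ES_G = max(EF_B=4, EF_C=9, EF_E=28, EF_F=17) = 28; EF_G = 28+6 = 34
Expected project duration μ = 34 days. Critical path: D → E → G.

Backward pass:
LF_G = 34; LS_G = 34−6 = 28
LF_F = LS_G = 28; LS_F = 28−3 = 25
LF_E = LS_G = 28; LS_E = 28−15 = 13
LF_D = LS_E = 13; LS_D = 13−13 = 0
LF_C = min(LS_F=25, LS_G=28) = 25; LS_C = 25−9 = 16
LF_B = LS_G = 28; LS_B = 28−4 = 24
LF_A = LS_F = 25; LS_A = 25−14 = 11
Slack_F = LS_F − ES_F = 25 − 14 = 11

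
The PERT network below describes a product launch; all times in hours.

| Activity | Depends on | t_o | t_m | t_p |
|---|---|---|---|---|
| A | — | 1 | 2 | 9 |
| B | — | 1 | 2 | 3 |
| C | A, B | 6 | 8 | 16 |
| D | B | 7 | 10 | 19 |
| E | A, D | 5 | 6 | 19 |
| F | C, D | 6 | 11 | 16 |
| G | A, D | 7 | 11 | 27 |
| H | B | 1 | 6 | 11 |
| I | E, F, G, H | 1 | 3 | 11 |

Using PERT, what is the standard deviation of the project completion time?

4.24 hours

te_A = (1 + 4·2 + 9)/6 = 18/6 = 3; σ²_A = ((9−1)/6)² = 1.778
te_B = (1 + 4·2 + 3)/6 = 12/6 = 2; σ²_B = ((3−1)/6)² = 0.111
te_C = (6 + 4·8 + 16)/6 = 54/6 = 9; σ²_C = ((16−6)/6)² = 2.778
te_D = (7 + 4·10 + 19)/6 = 66/6 = 11; σ²_D = ((19−7)/6)² = 4.000
te_E = (5 + 4·6 + 19)/6 = 48/6 = 8; σ²_E = ((19−5)/6)² = 5.444
te_F = (6 + 4·11 + 16)/6 = 66/6 = 11; σ²_F = ((16−6)/6)² = 2.778
te_G = (7 + 4·11 + 27)/6 = 78/6 = 13; σ²_G = ((27−7)/6)² = 11.111
te_H = (1 + 4·6 + 11)/6 = 36/6 = 6; σ²_H = ((11−1)/6)² = 2.778
te_I = (1 + 4·3 + 11)/6 = 24/6 = 4; σ²_I = ((11−1)/6)² = 2.778

Forward pass:
ES_A = 0; EF_A = 3
ES_B = 0; EF_B = 2
ES_C = max(EF_A=3, EF_B=2) = 3; EF_C = 3+9 = 12
ES_D = 2; EF_D = 2+11 = 13
ES_E = max(EF_A=3, EF_D=13) = 13; EF_E = 13+8 = 21
ES_F = max(EF_C=12, EF_D=13) = 13; EF_F = 13+11 = 24
ES_G = max(EF_A=3, EF_D=13) = 13; EF_G = 13+13 = 26
ES_H = 2; EF_H = 2+6 = 8
ES_I = max(EF_E=21, EF_F=24, EF_G=26, EF_H=8) = 26; EF_I = 26+4 = 30
Expected project duration μ = 30 hours. Critical path: B → D → G → I.

Variance along critical path = 0.111 + 4.000 + 11.111 + 2.778 = 18.000
σ = √18.000 = 4.243 hours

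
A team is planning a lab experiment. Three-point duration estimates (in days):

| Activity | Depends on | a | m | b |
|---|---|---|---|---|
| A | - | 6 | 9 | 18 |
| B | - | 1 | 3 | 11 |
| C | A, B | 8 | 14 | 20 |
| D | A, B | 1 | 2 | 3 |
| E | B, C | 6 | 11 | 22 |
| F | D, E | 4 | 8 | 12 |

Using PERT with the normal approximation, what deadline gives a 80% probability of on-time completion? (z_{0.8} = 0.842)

te_A = (6 + 4·9 + 18)/6 = 60/6 = 10; σ²_A = ((18−6)/6)² = 4.000
te_B = (1 + 4·3 + 11)/6 = 24/6 = 4; σ²_B = ((11−1)/6)² = 2.778
te_C = (8 + 4·14 + 20)/6 = 84/6 = 14; σ²_C = ((20−8)/6)² = 4.000
te_D = (1 + 4·2 + 3)/6 = 12/6 = 2; σ²_D = ((3−1)/6)² = 0.111
te_E = (6 + 4·11 + 22)/6 = 72/6 = 12; σ²_E = ((22−6)/6)² = 7.111
te_F = (4 + 4·8 + 12)/6 = 48/6 = 8; σ²_F = ((12−4)/6)² = 1.778

Forward pass:
ES_A = 0; EF_A = 10
ES_B = 0; EF_B = 4
ES_C = max(EF_A=10, EF_B=4) = 10; EF_C = 10+14 = 24
ES_D = max(EF_A=10, EF_B=4) = 10; EF_D = 10+2 = 12
ES_E = max(EF_B=4, EF_C=24) = 24; EF_E = 24+12 = 36
ES_F = max(EF_D=12, EF_E=36) = 36; EF_F = 36+8 = 44
Expected project duration μ = 44 days. Critical path: A → C → E → F.

Variance along critical path = 4.000 + 4.000 + 7.111 + 1.778 = 16.889; σ = 4.110 days.
D = μ + z·σ = 44 + 0.842·4.110 = 47.5 days

47.5 days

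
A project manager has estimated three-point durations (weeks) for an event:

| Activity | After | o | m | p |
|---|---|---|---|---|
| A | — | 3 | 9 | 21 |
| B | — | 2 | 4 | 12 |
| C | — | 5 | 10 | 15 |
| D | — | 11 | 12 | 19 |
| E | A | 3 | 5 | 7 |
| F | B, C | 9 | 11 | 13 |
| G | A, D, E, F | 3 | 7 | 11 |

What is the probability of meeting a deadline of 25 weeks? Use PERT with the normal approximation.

0.090

te_A = (3 + 4·9 + 21)/6 = 60/6 = 10; σ²_A = ((21−3)/6)² = 9.000
te_B = (2 + 4·4 + 12)/6 = 30/6 = 5; σ²_B = ((12−2)/6)² = 2.778
te_C = (5 + 4·10 + 15)/6 = 60/6 = 10; σ²_C = ((15−5)/6)² = 2.778
te_D = (11 + 4·12 + 19)/6 = 78/6 = 13; σ²_D = ((19−11)/6)² = 1.778
te_E = (3 + 4·5 + 7)/6 = 30/6 = 5; σ²_E = ((7−3)/6)² = 0.444
te_F = (9 + 4·11 + 13)/6 = 66/6 = 11; σ²_F = ((13−9)/6)² = 0.444
te_G = (3 + 4·7 + 11)/6 = 42/6 = 7; σ²_G = ((11−3)/6)² = 1.778

Forward pass:
ES_A = 0; EF_A = 10
ES_B = 0; EF_B = 5
ES_C = 0; EF_C = 10
ES_D = 0; EF_D = 13
ES_E = 10; EF_E = 10+5 = 15
ES_F = max(EF_B=5, EF_C=10) = 10; EF_F = 10+11 = 21
ES_G = max(EF_A=10, EF_D=13, EF_E=15, EF_F=21) = 21; EF_G = 21+7 = 28
Expected project duration μ = 28 weeks. Critical path: C → F → G.

Variance along critical path = 2.778 + 0.444 + 1.778 = 5.000; σ = √5.000 = 2.236 weeks.
Z = (25 − 28) / 2.236 = -1.342
P(T ≤ 25) = Φ(-1.342) ≈ 0.090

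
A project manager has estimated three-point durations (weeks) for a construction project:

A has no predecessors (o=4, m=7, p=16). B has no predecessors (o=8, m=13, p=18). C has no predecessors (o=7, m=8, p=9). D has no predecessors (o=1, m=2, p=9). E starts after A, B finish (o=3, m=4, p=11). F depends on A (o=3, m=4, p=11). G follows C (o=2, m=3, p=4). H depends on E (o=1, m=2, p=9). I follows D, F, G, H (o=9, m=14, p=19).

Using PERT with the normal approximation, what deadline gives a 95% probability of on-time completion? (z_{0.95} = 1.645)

40.0 weeks

te_A = (4 + 4·7 + 16)/6 = 48/6 = 8; σ²_A = ((16−4)/6)² = 4.000
te_B = (8 + 4·13 + 18)/6 = 78/6 = 13; σ²_B = ((18−8)/6)² = 2.778
te_C = (7 + 4·8 + 9)/6 = 48/6 = 8; σ²_C = ((9−7)/6)² = 0.111
te_D = (1 + 4·2 + 9)/6 = 18/6 = 3; σ²_D = ((9−1)/6)² = 1.778
te_E = (3 + 4·4 + 11)/6 = 30/6 = 5; σ²_E = ((11−3)/6)² = 1.778
te_F = (3 + 4·4 + 11)/6 = 30/6 = 5; σ²_F = ((11−3)/6)² = 1.778
te_G = (2 + 4·3 + 4)/6 = 18/6 = 3; σ²_G = ((4−2)/6)² = 0.111
te_H = (1 + 4·2 + 9)/6 = 18/6 = 3; σ²_H = ((9−1)/6)² = 1.778
te_I = (9 + 4·14 + 19)/6 = 84/6 = 14; σ²_I = ((19−9)/6)² = 2.778

Forward pass:
ES_A = 0; EF_A = 8
ES_B = 0; EF_B = 13
ES_C = 0; EF_C = 8
ES_D = 0; EF_D = 3
ES_E = max(EF_A=8, EF_B=13) = 13; EF_E = 13+5 = 18
ES_F = 8; EF_F = 8+5 = 13
ES_G = 8; EF_G = 8+3 = 11
ES_H = 18; EF_H = 18+3 = 21
ES_I = max(EF_D=3, EF_F=13, EF_G=11, EF_H=21) = 21; EF_I = 21+14 = 35
Expected project duration μ = 35 weeks. Critical path: B → E → H → I.

Variance along critical path = 2.778 + 1.778 + 1.778 + 2.778 = 9.111; σ = 3.018 weeks.
D = μ + z·σ = 35 + 1.645·3.018 = 40.0 weeks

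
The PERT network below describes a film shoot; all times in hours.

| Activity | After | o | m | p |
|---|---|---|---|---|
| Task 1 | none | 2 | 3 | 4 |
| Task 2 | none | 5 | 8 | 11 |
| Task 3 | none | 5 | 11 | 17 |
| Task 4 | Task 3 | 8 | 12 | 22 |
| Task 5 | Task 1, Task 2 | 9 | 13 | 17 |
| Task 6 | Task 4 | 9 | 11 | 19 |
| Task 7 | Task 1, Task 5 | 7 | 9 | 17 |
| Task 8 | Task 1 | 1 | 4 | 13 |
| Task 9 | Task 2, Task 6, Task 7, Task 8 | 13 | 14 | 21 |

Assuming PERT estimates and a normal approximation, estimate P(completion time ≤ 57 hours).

0.946

te_Task 1 = (2 + 4·3 + 4)/6 = 18/6 = 3; σ²_Task 1 = ((4−2)/6)² = 0.111
te_Task 2 = (5 + 4·8 + 11)/6 = 48/6 = 8; σ²_Task 2 = ((11−5)/6)² = 1.000
te_Task 3 = (5 + 4·11 + 17)/6 = 66/6 = 11; σ²_Task 3 = ((17−5)/6)² = 4.000
te_Task 4 = (8 + 4·12 + 22)/6 = 78/6 = 13; σ²_Task 4 = ((22−8)/6)² = 5.444
te_Task 5 = (9 + 4·13 + 17)/6 = 78/6 = 13; σ²_Task 5 = ((17−9)/6)² = 1.778
te_Task 6 = (9 + 4·11 + 19)/6 = 72/6 = 12; σ²_Task 6 = ((19−9)/6)² = 2.778
te_Task 7 = (7 + 4·9 + 17)/6 = 60/6 = 10; σ²_Task 7 = ((17−7)/6)² = 2.778
te_Task 8 = (1 + 4·4 + 13)/6 = 30/6 = 5; σ²_Task 8 = ((13−1)/6)² = 4.000
te_Task 9 = (13 + 4·14 + 21)/6 = 90/6 = 15; σ²_Task 9 = ((21−13)/6)² = 1.778

Forward pass:
ES_Task 1 = 0; EF_Task 1 = 3
ES_Task 2 = 0; EF_Task 2 = 8
ES_Task 3 = 0; EF_Task 3 = 11
ES_Task 4 = 11; EF_Task 4 = 11+13 = 24
ES_Task 5 = max(EF_Task 1=3, EF_Task 2=8) = 8; EF_Task 5 = 8+13 = 21
ES_Task 6 = 24; EF_Task 6 = 24+12 = 36
ES_Task 7 = max(EF_Task 1=3, EF_Task 5=21) = 21; EF_Task 7 = 21+10 = 31
ES_Task 8 = 3; EF_Task 8 = 3+5 = 8
ES_Task 9 = max(EF_Task 2=8, EF_Task 6=36, EF_Task 7=31, EF_Task 8=8) = 36; EF_Task 9 = 36+15 = 51
Expected project duration μ = 51 hours. Critical path: Task 3 → Task 4 → Task 6 → Task 9.

Variance along critical path = 4.000 + 5.444 + 2.778 + 1.778 = 14.000; σ = √14.000 = 3.742 hours.
Z = (57 − 51) / 3.742 = 1.604
P(T ≤ 57) = Φ(1.604) ≈ 0.946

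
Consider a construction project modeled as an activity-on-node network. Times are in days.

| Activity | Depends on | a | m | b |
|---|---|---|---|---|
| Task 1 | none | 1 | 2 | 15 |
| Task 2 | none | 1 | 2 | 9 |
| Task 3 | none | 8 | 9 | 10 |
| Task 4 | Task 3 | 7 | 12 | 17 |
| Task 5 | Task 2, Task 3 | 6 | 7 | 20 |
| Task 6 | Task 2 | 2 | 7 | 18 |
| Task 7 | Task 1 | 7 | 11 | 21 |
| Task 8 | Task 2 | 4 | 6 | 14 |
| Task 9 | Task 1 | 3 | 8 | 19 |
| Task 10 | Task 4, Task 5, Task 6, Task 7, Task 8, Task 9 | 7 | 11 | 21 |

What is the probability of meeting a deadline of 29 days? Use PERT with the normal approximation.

te_Task 1 = (1 + 4·2 + 15)/6 = 24/6 = 4; σ²_Task 1 = ((15−1)/6)² = 5.444
te_Task 2 = (1 + 4·2 + 9)/6 = 18/6 = 3; σ²_Task 2 = ((9−1)/6)² = 1.778
te_Task 3 = (8 + 4·9 + 10)/6 = 54/6 = 9; σ²_Task 3 = ((10−8)/6)² = 0.111
te_Task 4 = (7 + 4·12 + 17)/6 = 72/6 = 12; σ²_Task 4 = ((17−7)/6)² = 2.778
te_Task 5 = (6 + 4·7 + 20)/6 = 54/6 = 9; σ²_Task 5 = ((20−6)/6)² = 5.444
te_Task 6 = (2 + 4·7 + 18)/6 = 48/6 = 8; σ²_Task 6 = ((18−2)/6)² = 7.111
te_Task 7 = (7 + 4·11 + 21)/6 = 72/6 = 12; σ²_Task 7 = ((21−7)/6)² = 5.444
te_Task 8 = (4 + 4·6 + 14)/6 = 42/6 = 7; σ²_Task 8 = ((14−4)/6)² = 2.778
te_Task 9 = (3 + 4·8 + 19)/6 = 54/6 = 9; σ²_Task 9 = ((19−3)/6)² = 7.111
te_Task 10 = (7 + 4·11 + 21)/6 = 72/6 = 12; σ²_Task 10 = ((21−7)/6)² = 5.444

Forward pass:
ES_Task 1 = 0; EF_Task 1 = 4
ES_Task 2 = 0; EF_Task 2 = 3
ES_Task 3 = 0; EF_Task 3 = 9
ES_Task 4 = 9; EF_Task 4 = 9+12 = 21
ES_Task 5 = max(EF_Task 2=3, EF_Task 3=9) = 9; EF_Task 5 = 9+9 = 18
ES_Task 6 = 3; EF_Task 6 = 3+8 = 11
ES_Task 7 = 4; EF_Task 7 = 4+12 = 16
ES_Task 8 = 3; EF_Task 8 = 3+7 = 10
ES_Task 9 = 4; EF_Task 9 = 4+9 = 13
ES_Task 10 = max(EF_Task 4=21, EF_Task 5=18, EF_Task 6=11, EF_Task 7=16, EF_Task 8=10, EF_Task 9=13) = 21; EF_Task 10 = 21+12 = 33
Expected project duration μ = 33 days. Critical path: Task 3 → Task 4 → Task 10.

Variance along critical path = 0.111 + 2.778 + 5.444 = 8.333; σ = √8.333 = 2.887 days.
Z = (29 − 33) / 2.887 = -1.386
P(T ≤ 29) = Φ(-1.386) ≈ 0.083

0.083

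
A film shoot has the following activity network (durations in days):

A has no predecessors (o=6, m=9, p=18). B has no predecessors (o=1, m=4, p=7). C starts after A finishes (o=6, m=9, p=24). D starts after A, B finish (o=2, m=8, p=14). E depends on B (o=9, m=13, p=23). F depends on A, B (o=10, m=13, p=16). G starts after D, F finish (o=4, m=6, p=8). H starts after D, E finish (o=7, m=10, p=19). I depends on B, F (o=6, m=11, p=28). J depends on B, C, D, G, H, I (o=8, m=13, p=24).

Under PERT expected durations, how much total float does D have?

te_A = (6 + 4·9 + 18)/6 = 60/6 = 10
te_B = (1 + 4·4 + 7)/6 = 24/6 = 4
te_C = (6 + 4·9 + 24)/6 = 66/6 = 11
te_D = (2 + 4·8 + 14)/6 = 48/6 = 8
te_E = (9 + 4·13 + 23)/6 = 84/6 = 14
te_F = (10 + 4·13 + 16)/6 = 78/6 = 13
te_G = (4 + 4·6 + 8)/6 = 36/6 = 6
te_H = (7 + 4·10 + 19)/6 = 66/6 = 11
te_I = (6 + 4·11 + 28)/6 = 78/6 = 13
te_J = (8 + 4·13 + 24)/6 = 84/6 = 14

Forward pass:
ES_A = 0; EF_A = 10
ES_B = 0; EF_B = 4
ES_C = 10; EF_C = 10+11 = 21
ES_D = max(EF_A=10, EF_B=4) = 10; EF_D = 10+8 = 18
ES_E = 4; EF_E = 4+14 = 18
ES_F = max(EF_A=10, EF_B=4) = 10; EF_F = 10+13 = 23
ES_G = max(EF_D=18, EF_F=23) = 23; EF_G = 23+6 = 29
ES_H = max(EF_D=18, EF_E=18) = 18; EF_H = 18+11 = 29
ES_I = max(EF_B=4, EF_F=23) = 23; EF_I = 23+13 = 36
ES_J = max(EF_B=4, EF_C=21, EF_D=18, EF_G=29, EF_H=29, EF_I=36) = 36; EF_J = 36+14 = 50
Expected project duration μ = 50 days. Critical path: A → F → I → J.

Backward pass:
LF_J = 50; LS_J = 50−14 = 36
LF_I = LS_J = 36; LS_I = 36−13 = 23
LF_H = LS_J = 36; LS_H = 36−11 = 25
LF_G = LS_J = 36; LS_G = 36−6 = 30
LF_F = min(LS_G=30, LS_I=23) = 23; LS_F = 23−13 = 10
LF_E = LS_H = 25; LS_E = 25−14 = 11
LF_D = min(LS_G=30, LS_H=25, LS_J=36) = 25; LS_D = 25−8 = 17
LF_C = LS_J = 36; LS_C = 36−11 = 25
LF_B = min(LS_D=17, LS_E=11, LS_F=10, LS_I=23, LS_J=36) = 10; LS_B = 10−4 = 6
LF_A = min(LS_C=25, LS_D=17, LS_F=10) = 10; LS_A = 10−10 = 0
Slack_D = LS_D − ES_D = 17 − 10 = 7

7 days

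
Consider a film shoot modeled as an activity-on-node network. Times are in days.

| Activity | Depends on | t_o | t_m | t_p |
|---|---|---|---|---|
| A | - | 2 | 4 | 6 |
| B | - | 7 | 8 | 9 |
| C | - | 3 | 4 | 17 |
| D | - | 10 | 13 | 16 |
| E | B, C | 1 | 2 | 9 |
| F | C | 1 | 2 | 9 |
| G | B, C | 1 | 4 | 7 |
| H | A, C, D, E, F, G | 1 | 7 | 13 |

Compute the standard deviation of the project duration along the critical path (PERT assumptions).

te_A = (2 + 4·4 + 6)/6 = 24/6 = 4; σ²_A = ((6−2)/6)² = 0.444
te_B = (7 + 4·8 + 9)/6 = 48/6 = 8; σ²_B = ((9−7)/6)² = 0.111
te_C = (3 + 4·4 + 17)/6 = 36/6 = 6; σ²_C = ((17−3)/6)² = 5.444
te_D = (10 + 4·13 + 16)/6 = 78/6 = 13; σ²_D = ((16−10)/6)² = 1.000
te_E = (1 + 4·2 + 9)/6 = 18/6 = 3; σ²_E = ((9−1)/6)² = 1.778
te_F = (1 + 4·2 + 9)/6 = 18/6 = 3; σ²_F = ((9−1)/6)² = 1.778
te_G = (1 + 4·4 + 7)/6 = 24/6 = 4; σ²_G = ((7−1)/6)² = 1.000
te_H = (1 + 4·7 + 13)/6 = 42/6 = 7; σ²_H = ((13−1)/6)² = 4.000

Forward pass:
ES_A = 0; EF_A = 4
ES_B = 0; EF_B = 8
ES_C = 0; EF_C = 6
ES_D = 0; EF_D = 13
ES_E = max(EF_B=8, EF_C=6) = 8; EF_E = 8+3 = 11
ES_F = 6; EF_F = 6+3 = 9
ES_G = max(EF_B=8, EF_C=6) = 8; EF_G = 8+4 = 12
ES_H = max(EF_A=4, EF_C=6, EF_D=13, EF_E=11, EF_F=9, EF_G=12) = 13; EF_H = 13+7 = 20
Expected project duration μ = 20 days. Critical path: D → H.

Variance along critical path = 1.000 + 4.000 = 5.000
σ = √5.000 = 2.236 days

2.24 days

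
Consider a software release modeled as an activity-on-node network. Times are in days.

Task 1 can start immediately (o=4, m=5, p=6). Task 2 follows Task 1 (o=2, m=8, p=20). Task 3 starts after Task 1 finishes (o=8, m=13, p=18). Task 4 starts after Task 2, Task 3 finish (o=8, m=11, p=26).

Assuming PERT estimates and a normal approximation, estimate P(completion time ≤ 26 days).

te_Task 1 = (4 + 4·5 + 6)/6 = 30/6 = 5; σ²_Task 1 = ((6−4)/6)² = 0.111
te_Task 2 = (2 + 4·8 + 20)/6 = 54/6 = 9; σ²_Task 2 = ((20−2)/6)² = 9.000
te_Task 3 = (8 + 4·13 + 18)/6 = 78/6 = 13; σ²_Task 3 = ((18−8)/6)² = 2.778
te_Task 4 = (8 + 4·11 + 26)/6 = 78/6 = 13; σ²_Task 4 = ((26−8)/6)² = 9.000

Forward pass:
ES_Task 1 = 0; EF_Task 1 = 5
ES_Task 2 = 5; EF_Task 2 = 5+9 = 14
ES_Task 3 = 5; EF_Task 3 = 5+13 = 18
ES_Task 4 = max(EF_Task 2=14, EF_Task 3=18) = 18; EF_Task 4 = 18+13 = 31
Expected project duration μ = 31 days. Critical path: Task 1 → Task 3 → Task 4.

Variance along critical path = 0.111 + 2.778 + 9.000 = 11.889; σ = √11.889 = 3.448 days.
Z = (26 − 31) / 3.448 = -1.450
P(T ≤ 26) = Φ(-1.450) ≈ 0.074

0.074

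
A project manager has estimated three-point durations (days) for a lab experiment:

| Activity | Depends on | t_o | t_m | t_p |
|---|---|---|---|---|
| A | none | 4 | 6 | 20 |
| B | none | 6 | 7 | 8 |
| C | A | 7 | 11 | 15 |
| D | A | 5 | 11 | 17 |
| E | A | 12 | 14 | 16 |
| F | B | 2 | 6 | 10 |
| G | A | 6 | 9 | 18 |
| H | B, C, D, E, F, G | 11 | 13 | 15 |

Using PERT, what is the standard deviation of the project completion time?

te_A = (4 + 4·6 + 20)/6 = 48/6 = 8; σ²_A = ((20−4)/6)² = 7.111
te_B = (6 + 4·7 + 8)/6 = 42/6 = 7; σ²_B = ((8−6)/6)² = 0.111
te_C = (7 + 4·11 + 15)/6 = 66/6 = 11; σ²_C = ((15−7)/6)² = 1.778
te_D = (5 + 4·11 + 17)/6 = 66/6 = 11; σ²_D = ((17−5)/6)² = 4.000
te_E = (12 + 4·14 + 16)/6 = 84/6 = 14; σ²_E = ((16−12)/6)² = 0.444
te_F = (2 + 4·6 + 10)/6 = 36/6 = 6; σ²_F = ((10−2)/6)² = 1.778
te_G = (6 + 4·9 + 18)/6 = 60/6 = 10; σ²_G = ((18−6)/6)² = 4.000
te_H = (11 + 4·13 + 15)/6 = 78/6 = 13; σ²_H = ((15−11)/6)² = 0.444

Forward pass:
ES_A = 0; EF_A = 8
ES_B = 0; EF_B = 7
ES_C = 8; EF_C = 8+11 = 19
ES_D = 8; EF_D = 8+11 = 19
ES_E = 8; EF_E = 8+14 = 22
ES_F = 7; EF_F = 7+6 = 13
ES_G = 8; EF_G = 8+10 = 18
ES_H = max(EF_B=7, EF_C=19, EF_D=19, EF_E=22, EF_F=13, EF_G=18) = 22; EF_H = 22+13 = 35
Expected project duration μ = 35 days. Critical path: A → E → H.

Variance along critical path = 7.111 + 0.444 + 0.444 = 8.000
σ = √8.000 = 2.828 days

2.83 days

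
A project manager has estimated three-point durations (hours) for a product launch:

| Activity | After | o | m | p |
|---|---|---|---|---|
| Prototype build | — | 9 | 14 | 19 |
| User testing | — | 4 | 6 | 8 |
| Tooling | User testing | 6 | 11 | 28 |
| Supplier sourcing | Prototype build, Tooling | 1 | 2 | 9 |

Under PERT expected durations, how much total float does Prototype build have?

5 hours

te_Prototype build = (9 + 4·14 + 19)/6 = 84/6 = 14
te_User testing = (4 + 4·6 + 8)/6 = 36/6 = 6
te_Tooling = (6 + 4·11 + 28)/6 = 78/6 = 13
te_Supplier sourcing = (1 + 4·2 + 9)/6 = 18/6 = 3

Forward pass:
ES_Prototype build = 0; EF_Prototype build = 14
ES_User testing = 0; EF_User testing = 6
ES_Tooling = 6; EF_Tooling = 6+13 = 19
ES_Supplier sourcing = max(EF_Prototype build=14, EF_Tooling=19) = 19; EF_Supplier sourcing = 19+3 = 22
Expected project duration μ = 22 hours. Critical path: User testing → Tooling → Supplier sourcing.

Backward pass:
LF_Supplier sourcing = 22; LS_Supplier sourcing = 22−3 = 19
LF_Tooling = LS_Supplier sourcing = 19; LS_Tooling = 19−13 = 6
LF_User testing = LS_Tooling = 6; LS_User testing = 6−6 = 0
LF_Prototype build = LS_Supplier sourcing = 19; LS_Prototype build = 19−14 = 5
Slack_Prototype build = LS_Prototype build − ES_Prototype build = 5 − 0 = 5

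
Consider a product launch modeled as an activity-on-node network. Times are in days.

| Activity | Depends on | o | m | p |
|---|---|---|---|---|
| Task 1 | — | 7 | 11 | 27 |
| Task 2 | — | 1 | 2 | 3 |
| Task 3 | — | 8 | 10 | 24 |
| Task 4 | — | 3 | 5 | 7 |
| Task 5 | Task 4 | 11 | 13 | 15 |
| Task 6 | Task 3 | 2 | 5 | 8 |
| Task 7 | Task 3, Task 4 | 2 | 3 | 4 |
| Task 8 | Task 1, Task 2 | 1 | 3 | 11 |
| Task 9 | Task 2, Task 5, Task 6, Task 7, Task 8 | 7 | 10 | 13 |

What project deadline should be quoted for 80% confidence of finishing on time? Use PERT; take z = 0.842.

te_Task 1 = (7 + 4·11 + 27)/6 = 78/6 = 13; σ²_Task 1 = ((27−7)/6)² = 11.111
te_Task 2 = (1 + 4·2 + 3)/6 = 12/6 = 2; σ²_Task 2 = ((3−1)/6)² = 0.111
te_Task 3 = (8 + 4·10 + 24)/6 = 72/6 = 12; σ²_Task 3 = ((24−8)/6)² = 7.111
te_Task 4 = (3 + 4·5 + 7)/6 = 30/6 = 5; σ²_Task 4 = ((7−3)/6)² = 0.444
te_Task 5 = (11 + 4·13 + 15)/6 = 78/6 = 13; σ²_Task 5 = ((15−11)/6)² = 0.444
te_Task 6 = (2 + 4·5 + 8)/6 = 30/6 = 5; σ²_Task 6 = ((8−2)/6)² = 1.000
te_Task 7 = (2 + 4·3 + 4)/6 = 18/6 = 3; σ²_Task 7 = ((4−2)/6)² = 0.111
te_Task 8 = (1 + 4·3 + 11)/6 = 24/6 = 4; σ²_Task 8 = ((11−1)/6)² = 2.778
te_Task 9 = (7 + 4·10 + 13)/6 = 60/6 = 10; σ²_Task 9 = ((13−7)/6)² = 1.000

Forward pass:
ES_Task 1 = 0; EF_Task 1 = 13
ES_Task 2 = 0; EF_Task 2 = 2
ES_Task 3 = 0; EF_Task 3 = 12
ES_Task 4 = 0; EF_Task 4 = 5
ES_Task 5 = 5; EF_Task 5 = 5+13 = 18
ES_Task 6 = 12; EF_Task 6 = 12+5 = 17
ES_Task 7 = max(EF_Task 3=12, EF_Task 4=5) = 12; EF_Task 7 = 12+3 = 15
ES_Task 8 = max(EF_Task 1=13, EF_Task 2=2) = 13; EF_Task 8 = 13+4 = 17
ES_Task 9 = max(EF_Task 2=2, EF_Task 5=18, EF_Task 6=17, EF_Task 7=15, EF_Task 8=17) = 18; EF_Task 9 = 18+10 = 28
Expected project duration μ = 28 days. Critical path: Task 4 → Task 5 → Task 9.

Variance along critical path = 0.444 + 0.444 + 1.000 = 1.889; σ = 1.374 days.
D = μ + z·σ = 28 + 0.842·1.374 = 29.2 days

29.2 days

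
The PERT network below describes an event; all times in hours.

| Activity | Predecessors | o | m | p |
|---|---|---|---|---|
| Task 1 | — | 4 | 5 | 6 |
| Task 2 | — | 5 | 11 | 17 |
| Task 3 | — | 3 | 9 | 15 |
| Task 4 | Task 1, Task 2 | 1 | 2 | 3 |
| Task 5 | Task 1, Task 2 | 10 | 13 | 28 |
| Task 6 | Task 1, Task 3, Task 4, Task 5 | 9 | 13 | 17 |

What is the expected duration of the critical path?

te_Task 1 = (4 + 4·5 + 6)/6 = 30/6 = 5
te_Task 2 = (5 + 4·11 + 17)/6 = 66/6 = 11
te_Task 3 = (3 + 4·9 + 15)/6 = 54/6 = 9
te_Task 4 = (1 + 4·2 + 3)/6 = 12/6 = 2
te_Task 5 = (10 + 4·13 + 28)/6 = 90/6 = 15
te_Task 6 = (9 + 4·13 + 17)/6 = 78/6 = 13

Forward pass:
ES_Task 1 = 0; EF_Task 1 = 5
ES_Task 2 = 0; EF_Task 2 = 11
ES_Task 3 = 0; EF_Task 3 = 9
ES_Task 4 = max(EF_Task 1=5, EF_Task 2=11) = 11; EF_Task 4 = 11+2 = 13
ES_Task 5 = max(EF_Task 1=5, EF_Task 2=11) = 11; EF_Task 5 = 11+15 = 26
ES_Task 6 = max(EF_Task 1=5, EF_Task 3=9, EF_Task 4=13, EF_Task 5=26) = 26; EF_Task 6 = 26+13 = 39
Expected project duration μ = 39 hours. Critical path: Task 2 → Task 5 → Task 6.

39 hours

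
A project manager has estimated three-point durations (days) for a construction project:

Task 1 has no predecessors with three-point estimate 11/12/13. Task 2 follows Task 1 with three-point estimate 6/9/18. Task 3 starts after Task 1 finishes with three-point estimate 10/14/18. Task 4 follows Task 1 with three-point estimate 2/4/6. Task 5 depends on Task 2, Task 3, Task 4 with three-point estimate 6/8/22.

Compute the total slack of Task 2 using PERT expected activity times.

te_Task 1 = (11 + 4·12 + 13)/6 = 72/6 = 12
te_Task 2 = (6 + 4·9 + 18)/6 = 60/6 = 10
te_Task 3 = (10 + 4·14 + 18)/6 = 84/6 = 14
te_Task 4 = (2 + 4·4 + 6)/6 = 24/6 = 4
te_Task 5 = (6 + 4·8 + 22)/6 = 60/6 = 10

Forward pass:
ES_Task 1 = 0; EF_Task 1 = 12
ES_Task 2 = 12; EF_Task 2 = 12+10 = 22
ES_Task 3 = 12; EF_Task 3 = 12+14 = 26
ES_Task 4 = 12; EF_Task 4 = 12+4 = 16
ES_Task 5 = max(EF_Task 2=22, EF_Task 3=26, EF_Task 4=16) = 26; EF_Task 5 = 26+10 = 36
Expected project duration μ = 36 days. Critical path: Task 1 → Task 3 → Task 5.

Backward pass:
LF_Task 5 = 36; LS_Task 5 = 36−10 = 26
LF_Task 4 = LS_Task 5 = 26; LS_Task 4 = 26−4 = 22
LF_Task 3 = LS_Task 5 = 26; LS_Task 3 = 26−14 = 12
LF_Task 2 = LS_Task 5 = 26; LS_Task 2 = 26−10 = 16
LF_Task 1 = min(LS_Task 2=16, LS_Task 3=12, LS_Task 4=22) = 12; LS_Task 1 = 12−12 = 0
Slack_Task 2 = LS_Task 2 − ES_Task 2 = 16 − 12 = 4

4 days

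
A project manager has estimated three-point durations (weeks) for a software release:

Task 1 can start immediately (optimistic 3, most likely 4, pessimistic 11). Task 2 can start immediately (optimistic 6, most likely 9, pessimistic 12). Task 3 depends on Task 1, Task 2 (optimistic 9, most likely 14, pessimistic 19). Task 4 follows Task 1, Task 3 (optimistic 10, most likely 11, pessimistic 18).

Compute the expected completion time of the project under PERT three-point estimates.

te_Task 1 = (3 + 4·4 + 11)/6 = 30/6 = 5
te_Task 2 = (6 + 4·9 + 12)/6 = 54/6 = 9
te_Task 3 = (9 + 4·14 + 19)/6 = 84/6 = 14
te_Task 4 = (10 + 4·11 + 18)/6 = 72/6 = 12

Forward pass:
ES_Task 1 = 0; EF_Task 1 = 5
ES_Task 2 = 0; EF_Task 2 = 9
ES_Task 3 = max(EF_Task 1=5, EF_Task 2=9) = 9; EF_Task 3 = 9+14 = 23
ES_Task 4 = max(EF_Task 1=5, EF_Task 3=23) = 23; EF_Task 4 = 23+12 = 35
Expected project duration μ = 35 weeks. Critical path: Task 2 → Task 3 → Task 4.

35 weeks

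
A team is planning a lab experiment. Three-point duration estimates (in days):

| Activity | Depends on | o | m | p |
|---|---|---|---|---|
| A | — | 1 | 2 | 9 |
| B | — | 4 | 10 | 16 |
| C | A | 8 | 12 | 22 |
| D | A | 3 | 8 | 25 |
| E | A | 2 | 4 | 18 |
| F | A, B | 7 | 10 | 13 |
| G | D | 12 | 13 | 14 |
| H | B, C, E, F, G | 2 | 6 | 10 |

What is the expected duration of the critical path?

te_A = (1 + 4·2 + 9)/6 = 18/6 = 3
te_B = (4 + 4·10 + 16)/6 = 60/6 = 10
te_C = (8 + 4·12 + 22)/6 = 78/6 = 13
te_D = (3 + 4·8 + 25)/6 = 60/6 = 10
te_E = (2 + 4·4 + 18)/6 = 36/6 = 6
te_F = (7 + 4·10 + 13)/6 = 60/6 = 10
te_G = (12 + 4·13 + 14)/6 = 78/6 = 13
te_H = (2 + 4·6 + 10)/6 = 36/6 = 6

Forward pass:
ES_A = 0; EF_A = 3
ES_B = 0; EF_B = 10
ES_C = 3; EF_C = 3+13 = 16
ES_D = 3; EF_D = 3+10 = 13
ES_E = 3; EF_E = 3+6 = 9
ES_F = max(EF_A=3, EF_B=10) = 10; EF_F = 10+10 = 20
ES_G = 13; EF_G = 13+13 = 26
ES_H = max(EF_B=10, EF_C=16, EF_E=9, EF_F=20, EF_G=26) = 26; EF_H = 26+6 = 32
Expected project duration μ = 32 days. Critical path: A → D → G → H.

32 days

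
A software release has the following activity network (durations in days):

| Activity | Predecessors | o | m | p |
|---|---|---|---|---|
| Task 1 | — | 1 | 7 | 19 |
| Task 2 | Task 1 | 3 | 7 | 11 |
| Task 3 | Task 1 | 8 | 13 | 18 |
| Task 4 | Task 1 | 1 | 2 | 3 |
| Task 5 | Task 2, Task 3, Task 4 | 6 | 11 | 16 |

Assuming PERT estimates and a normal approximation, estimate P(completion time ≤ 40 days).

0.982

te_Task 1 = (1 + 4·7 + 19)/6 = 48/6 = 8; σ²_Task 1 = ((19−1)/6)² = 9.000
te_Task 2 = (3 + 4·7 + 11)/6 = 42/6 = 7; σ²_Task 2 = ((11−3)/6)² = 1.778
te_Task 3 = (8 + 4·13 + 18)/6 = 78/6 = 13; σ²_Task 3 = ((18−8)/6)² = 2.778
te_Task 4 = (1 + 4·2 + 3)/6 = 12/6 = 2; σ²_Task 4 = ((3−1)/6)² = 0.111
te_Task 5 = (6 + 4·11 + 16)/6 = 66/6 = 11; σ²_Task 5 = ((16−6)/6)² = 2.778

Forward pass:
ES_Task 1 = 0; EF_Task 1 = 8
ES_Task 2 = 8; EF_Task 2 = 8+7 = 15
ES_Task 3 = 8; EF_Task 3 = 8+13 = 21
ES_Task 4 = 8; EF_Task 4 = 8+2 = 10
ES_Task 5 = max(EF_Task 2=15, EF_Task 3=21, EF_Task 4=10) = 21; EF_Task 5 = 21+11 = 32
Expected project duration μ = 32 days. Critical path: Task 1 → Task 3 → Task 5.

Variance along critical path = 9.000 + 2.778 + 2.778 = 14.556; σ = √14.556 = 3.815 days.
Z = (40 − 32) / 3.815 = 2.097
P(T ≤ 40) = Φ(2.097) ≈ 0.982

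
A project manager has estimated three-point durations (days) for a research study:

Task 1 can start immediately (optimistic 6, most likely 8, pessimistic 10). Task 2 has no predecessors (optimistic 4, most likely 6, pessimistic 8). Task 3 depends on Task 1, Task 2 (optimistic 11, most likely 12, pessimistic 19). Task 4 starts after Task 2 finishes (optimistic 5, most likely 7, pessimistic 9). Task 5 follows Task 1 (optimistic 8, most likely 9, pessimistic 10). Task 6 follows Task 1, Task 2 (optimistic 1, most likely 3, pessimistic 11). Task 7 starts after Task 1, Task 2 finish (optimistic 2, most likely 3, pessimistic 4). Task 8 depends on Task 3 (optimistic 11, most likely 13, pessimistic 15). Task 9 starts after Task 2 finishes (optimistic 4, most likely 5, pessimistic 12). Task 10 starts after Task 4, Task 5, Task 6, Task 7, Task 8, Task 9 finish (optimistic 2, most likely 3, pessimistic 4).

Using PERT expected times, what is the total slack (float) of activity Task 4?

21 days

te_Task 1 = (6 + 4·8 + 10)/6 = 48/6 = 8
te_Task 2 = (4 + 4·6 + 8)/6 = 36/6 = 6
te_Task 3 = (11 + 4·12 + 19)/6 = 78/6 = 13
te_Task 4 = (5 + 4·7 + 9)/6 = 42/6 = 7
te_Task 5 = (8 + 4·9 + 10)/6 = 54/6 = 9
te_Task 6 = (1 + 4·3 + 11)/6 = 24/6 = 4
te_Task 7 = (2 + 4·3 + 4)/6 = 18/6 = 3
te_Task 8 = (11 + 4·13 + 15)/6 = 78/6 = 13
te_Task 9 = (4 + 4·5 + 12)/6 = 36/6 = 6
te_Task 10 = (2 + 4·3 + 4)/6 = 18/6 = 3

Forward pass:
ES_Task 1 = 0; EF_Task 1 = 8
ES_Task 2 = 0; EF_Task 2 = 6
ES_Task 3 = max(EF_Task 1=8, EF_Task 2=6) = 8; EF_Task 3 = 8+13 = 21
ES_Task 4 = 6; EF_Task 4 = 6+7 = 13
ES_Task 5 = 8; EF_Task 5 = 8+9 = 17
ES_Task 6 = max(EF_Task 1=8, EF_Task 2=6) = 8; EF_Task 6 = 8+4 = 12
ES_Task 7 = max(EF_Task 1=8, EF_Task 2=6) = 8; EF_Task 7 = 8+3 = 11
ES_Task 8 = 21; EF_Task 8 = 21+13 = 34
ES_Task 9 = 6; EF_Task 9 = 6+6 = 12
ES_Task 10 = max(EF_Task 4=13, EF_Task 5=17, EF_Task 6=12, EF_Task 7=11, EF_Task 8=34, EF_Task 9=12) = 34; EF_Task 10 = 34+3 = 37
Expected project duration μ = 37 days. Critical path: Task 1 → Task 3 → Task 8 → Task 10.

Backward pass:
LF_Task 10 = 37; LS_Task 10 = 37−3 = 34
LF_Task 9 = LS_Task 10 = 34; LS_Task 9 = 34−6 = 28
LF_Task 8 = LS_Task 10 = 34; LS_Task 8 = 34−13 = 21
LF_Task 7 = LS_Task 10 = 34; LS_Task 7 = 34−3 = 31
LF_Task 6 = LS_Task 10 = 34; LS_Task 6 = 34−4 = 30
LF_Task 5 = LS_Task 10 = 34; LS_Task 5 = 34−9 = 25
LF_Task 4 = LS_Task 10 = 34; LS_Task 4 = 34−7 = 27
LF_Task 3 = LS_Task 8 = 21; LS_Task 3 = 21−13 = 8
LF_Task 2 = min(LS_Task 3=8, LS_Task 4=27, LS_Task 6=30, LS_Task 7=31, LS_Task 9=28) = 8; LS_Task 2 = 8−6 = 2
LF_Task 1 = min(LS_Task 3=8, LS_Task 5=25, LS_Task 6=30, LS_Task 7=31) = 8; LS_Task 1 = 8−8 = 0
Slack_Task 4 = LS_Task 4 − ES_Task 4 = 27 − 6 = 21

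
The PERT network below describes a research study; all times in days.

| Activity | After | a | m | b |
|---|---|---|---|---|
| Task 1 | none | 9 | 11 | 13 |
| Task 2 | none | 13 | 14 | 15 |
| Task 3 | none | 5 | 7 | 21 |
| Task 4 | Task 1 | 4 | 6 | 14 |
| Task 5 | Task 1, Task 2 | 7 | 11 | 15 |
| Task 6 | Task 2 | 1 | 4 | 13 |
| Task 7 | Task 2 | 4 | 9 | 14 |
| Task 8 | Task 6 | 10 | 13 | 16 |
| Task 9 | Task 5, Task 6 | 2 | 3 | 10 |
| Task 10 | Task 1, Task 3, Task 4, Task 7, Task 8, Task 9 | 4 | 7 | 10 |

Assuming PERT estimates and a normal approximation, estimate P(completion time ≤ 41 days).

te_Task 1 = (9 + 4·11 + 13)/6 = 66/6 = 11; σ²_Task 1 = ((13−9)/6)² = 0.444
te_Task 2 = (13 + 4·14 + 15)/6 = 84/6 = 14; σ²_Task 2 = ((15−13)/6)² = 0.111
te_Task 3 = (5 + 4·7 + 21)/6 = 54/6 = 9; σ²_Task 3 = ((21−5)/6)² = 7.111
te_Task 4 = (4 + 4·6 + 14)/6 = 42/6 = 7; σ²_Task 4 = ((14−4)/6)² = 2.778
te_Task 5 = (7 + 4·11 + 15)/6 = 66/6 = 11; σ²_Task 5 = ((15−7)/6)² = 1.778
te_Task 6 = (1 + 4·4 + 13)/6 = 30/6 = 5; σ²_Task 6 = ((13−1)/6)² = 4.000
te_Task 7 = (4 + 4·9 + 14)/6 = 54/6 = 9; σ²_Task 7 = ((14−4)/6)² = 2.778
te_Task 8 = (10 + 4·13 + 16)/6 = 78/6 = 13; σ²_Task 8 = ((16−10)/6)² = 1.000
te_Task 9 = (2 + 4·3 + 10)/6 = 24/6 = 4; σ²_Task 9 = ((10−2)/6)² = 1.778
te_Task 10 = (4 + 4·7 + 10)/6 = 42/6 = 7; σ²_Task 10 = ((10−4)/6)² = 1.000

Forward pass:
ES_Task 1 = 0; EF_Task 1 = 11
ES_Task 2 = 0; EF_Task 2 = 14
ES_Task 3 = 0; EF_Task 3 = 9
ES_Task 4 = 11; EF_Task 4 = 11+7 = 18
ES_Task 5 = max(EF_Task 1=11, EF_Task 2=14) = 14; EF_Task 5 = 14+11 = 25
ES_Task 6 = 14; EF_Task 6 = 14+5 = 19
ES_Task 7 = 14; EF_Task 7 = 14+9 = 23
ES_Task 8 = 19; EF_Task 8 = 19+13 = 32
ES_Task 9 = max(EF_Task 5=25, EF_Task 6=19) = 25; EF_Task 9 = 25+4 = 29
ES_Task 10 = max(EF_Task 1=11, EF_Task 3=9, EF_Task 4=18, EF_Task 7=23, EF_Task 8=32, EF_Task 9=29) = 32; EF_Task 10 = 32+7 = 39
Expected project duration μ = 39 days. Critical path: Task 2 → Task 6 → Task 8 → Task 10.

Variance along critical path = 0.111 + 4.000 + 1.000 + 1.000 = 6.111; σ = √6.111 = 2.472 days.
Z = (41 − 39) / 2.472 = 0.809
P(T ≤ 41) = Φ(0.809) ≈ 0.791

0.791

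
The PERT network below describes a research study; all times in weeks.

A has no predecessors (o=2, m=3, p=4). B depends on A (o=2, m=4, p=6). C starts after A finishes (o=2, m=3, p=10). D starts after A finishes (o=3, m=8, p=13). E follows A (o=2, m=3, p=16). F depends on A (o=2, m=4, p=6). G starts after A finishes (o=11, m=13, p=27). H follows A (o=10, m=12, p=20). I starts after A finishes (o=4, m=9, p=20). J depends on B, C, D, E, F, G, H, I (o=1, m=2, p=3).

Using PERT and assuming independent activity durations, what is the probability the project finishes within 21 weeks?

0.644

te_A = (2 + 4·3 + 4)/6 = 18/6 = 3; σ²_A = ((4−2)/6)² = 0.111
te_B = (2 + 4·4 + 6)/6 = 24/6 = 4; σ²_B = ((6−2)/6)² = 0.444
te_C = (2 + 4·3 + 10)/6 = 24/6 = 4; σ²_C = ((10−2)/6)² = 1.778
te_D = (3 + 4·8 + 13)/6 = 48/6 = 8; σ²_D = ((13−3)/6)² = 2.778
te_E = (2 + 4·3 + 16)/6 = 30/6 = 5; σ²_E = ((16−2)/6)² = 5.444
te_F = (2 + 4·4 + 6)/6 = 24/6 = 4; σ²_F = ((6−2)/6)² = 0.444
te_G = (11 + 4·13 + 27)/6 = 90/6 = 15; σ²_G = ((27−11)/6)² = 7.111
te_H = (10 + 4·12 + 20)/6 = 78/6 = 13; σ²_H = ((20−10)/6)² = 2.778
te_I = (4 + 4·9 + 20)/6 = 60/6 = 10; σ²_I = ((20−4)/6)² = 7.111
te_J = (1 + 4·2 + 3)/6 = 12/6 = 2; σ²_J = ((3−1)/6)² = 0.111

Forward pass:
ES_A = 0; EF_A = 3
ES_B = 3; EF_B = 3+4 = 7
ES_C = 3; EF_C = 3+4 = 7
ES_D = 3; EF_D = 3+8 = 11
ES_E = 3; EF_E = 3+5 = 8
ES_F = 3; EF_F = 3+4 = 7
ES_G = 3; EF_G = 3+15 = 18
ES_H = 3; EF_H = 3+13 = 16
ES_I = 3; EF_I = 3+10 = 13
ES_J = max(EF_B=7, EF_C=7, EF_D=11, EF_E=8, EF_F=7, EF_G=18, EF_H=16, EF_I=13) = 18; EF_J = 18+2 = 20
Expected project duration μ = 20 weeks. Critical path: A → G → J.

Variance along critical path = 0.111 + 7.111 + 0.111 = 7.333; σ = √7.333 = 2.708 weeks.
Z = (21 − 20) / 2.708 = 0.369
P(T ≤ 21) = Φ(0.369) ≈ 0.644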